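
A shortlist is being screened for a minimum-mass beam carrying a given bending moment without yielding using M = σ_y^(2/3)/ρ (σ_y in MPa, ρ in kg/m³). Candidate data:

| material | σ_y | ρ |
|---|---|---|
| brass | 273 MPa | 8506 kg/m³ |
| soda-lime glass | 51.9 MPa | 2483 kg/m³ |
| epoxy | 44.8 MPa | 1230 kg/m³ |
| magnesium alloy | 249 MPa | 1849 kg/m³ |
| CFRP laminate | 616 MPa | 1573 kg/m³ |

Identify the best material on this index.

Evaluate M for each candidate:
  CFRP laminate: M = 46.0×10⁻³
  magnesium alloy: M = 21.4×10⁻³
  epoxy: M = 10.3×10⁻³
  soda-lime glass: M = 5.60×10⁻³
  brass: M = 4.95×10⁻³
CFRP laminate ranks first.

CFRP laminate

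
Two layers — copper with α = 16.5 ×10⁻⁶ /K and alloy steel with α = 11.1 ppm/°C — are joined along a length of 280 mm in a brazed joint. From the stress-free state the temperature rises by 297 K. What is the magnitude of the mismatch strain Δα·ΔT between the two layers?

1.60×10⁻³

Δα = |16.5 − 11.1|×10⁻⁶/K = 5.40×10⁻⁶/K.
Mismatch strain = Δα·ΔT = 5.40×10⁻⁶ × 297.0 = 1.60×10⁻³.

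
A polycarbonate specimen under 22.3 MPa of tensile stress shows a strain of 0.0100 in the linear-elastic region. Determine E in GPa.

E = σ/ε = 22.3 MPa / 0.0100 = 2230 MPa = 2.23 GPa.

2.23 GPa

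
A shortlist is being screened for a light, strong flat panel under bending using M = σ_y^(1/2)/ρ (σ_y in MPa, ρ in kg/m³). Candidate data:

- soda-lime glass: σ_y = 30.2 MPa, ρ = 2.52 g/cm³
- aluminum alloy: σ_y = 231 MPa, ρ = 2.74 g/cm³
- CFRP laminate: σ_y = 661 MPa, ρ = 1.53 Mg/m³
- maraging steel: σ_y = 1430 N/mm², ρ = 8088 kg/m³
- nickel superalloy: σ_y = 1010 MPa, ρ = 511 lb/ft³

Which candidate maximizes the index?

CFRP laminate

Putting every candidate on a common basis:
  soda-lime glass: σ_y = 30.20 MPa, ρ = 2520 kg/m³
  aluminum alloy: σ_y = 231.0 MPa, ρ = 2740 kg/m³
  CFRP laminate: σ_y = 661.0 MPa, ρ = 1530 kg/m³
  maraging steel: σ_y = 1430 MPa, ρ = 8088 kg/m³
  nickel superalloy: σ_y = 1010 MPa, ρ = 8185 kg/m³
  CFRP laminate: M = 16.8×10⁻³
  aluminum alloy: M = 5.55×10⁻³
  maraging steel: M = 4.68×10⁻³
  nickel superalloy: M = 3.88×10⁻³
  soda-lime glass: M = 2.18×10⁻³
CFRP laminate ranks first.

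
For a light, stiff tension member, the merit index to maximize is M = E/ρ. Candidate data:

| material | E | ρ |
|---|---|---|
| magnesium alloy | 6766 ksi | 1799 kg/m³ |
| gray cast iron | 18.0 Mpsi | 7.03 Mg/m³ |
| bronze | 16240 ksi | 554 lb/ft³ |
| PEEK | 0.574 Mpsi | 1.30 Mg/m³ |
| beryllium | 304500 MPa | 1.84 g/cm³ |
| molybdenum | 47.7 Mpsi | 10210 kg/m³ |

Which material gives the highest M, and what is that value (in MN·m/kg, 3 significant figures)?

beryllium, M = 165 MN·m/kg

Putting every candidate on a common basis:
  magnesium alloy: E = 46.65 GPa, ρ = 1799 kg/m³
  gray cast iron: E = 124.1 GPa, ρ = 7030 kg/m³
  bronze: E = 112.0 GPa, ρ = 8874 kg/m³
  PEEK: E = 3.958 GPa, ρ = 1300 kg/m³
  beryllium: E = 304.5 GPa, ρ = 1840 kg/m³
  molybdenum: E = 328.9 GPa, ρ = 10210 kg/m³
  beryllium: M = 165 MN·m/kg
  molybdenum: M = 32.2 MN·m/kg
  magnesium alloy: M = 25.9 MN·m/kg
  gray cast iron: M = 17.7 MN·m/kg
  bronze: M = 12.6 MN·m/kg
  PEEK: M = 3.04 MN·m/kg
Beryllium ranks first.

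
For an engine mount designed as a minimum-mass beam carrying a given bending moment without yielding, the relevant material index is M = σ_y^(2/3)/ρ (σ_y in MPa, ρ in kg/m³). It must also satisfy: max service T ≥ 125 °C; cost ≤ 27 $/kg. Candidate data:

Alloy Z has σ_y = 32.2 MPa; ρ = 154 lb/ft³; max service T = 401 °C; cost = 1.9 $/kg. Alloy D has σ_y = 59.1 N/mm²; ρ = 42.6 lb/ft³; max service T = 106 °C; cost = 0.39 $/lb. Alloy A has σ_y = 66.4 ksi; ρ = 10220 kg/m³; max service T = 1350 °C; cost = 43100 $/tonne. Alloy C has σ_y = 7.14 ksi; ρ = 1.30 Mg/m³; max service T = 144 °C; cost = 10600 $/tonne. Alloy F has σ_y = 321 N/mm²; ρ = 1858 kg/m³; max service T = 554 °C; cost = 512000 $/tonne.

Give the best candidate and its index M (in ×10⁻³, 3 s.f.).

Screen on constraints: max service T ≥ 125 °C; cost ≤ 27 $/kg. Survivors: alloy Z, alloy C.
Normalizing units and computing the index:
  alloy Z: σ_y = 32.20 MPa, ρ = 2467 kg/m³
  alloy C: σ_y = 49.23 MPa, ρ = 1300 kg/m³
  alloy C: M = 10.3×10⁻³
  alloy Z: M = 4.10×10⁻³
Highest index: alloy C.

alloy C, M = 10.3×10⁻³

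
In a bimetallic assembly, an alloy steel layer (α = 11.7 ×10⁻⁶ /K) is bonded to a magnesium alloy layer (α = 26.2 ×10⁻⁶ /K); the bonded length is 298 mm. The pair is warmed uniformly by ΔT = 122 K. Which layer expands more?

magnesium alloy

α(alloy steel) = 11.7×10⁻⁶/K vs α(magnesium alloy) = 26.2×10⁻⁶/K.
Higher α expands more for the same ΔT: magnesium alloy.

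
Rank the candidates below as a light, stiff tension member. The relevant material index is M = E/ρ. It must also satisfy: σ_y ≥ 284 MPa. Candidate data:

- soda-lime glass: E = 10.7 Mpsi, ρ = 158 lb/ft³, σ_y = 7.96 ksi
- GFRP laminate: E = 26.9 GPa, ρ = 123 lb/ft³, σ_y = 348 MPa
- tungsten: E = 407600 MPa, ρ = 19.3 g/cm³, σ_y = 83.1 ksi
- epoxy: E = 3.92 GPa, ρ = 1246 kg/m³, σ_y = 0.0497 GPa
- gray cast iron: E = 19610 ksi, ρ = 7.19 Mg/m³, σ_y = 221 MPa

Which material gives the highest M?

Screen on constraints: σ_y ≥ 284 MPa. Survivors: GFRP laminate, tungsten.
In SI units:
  GFRP laminate: E = 26.90 GPa, ρ = 1970 kg/m³
  tungsten: E = 407.6 GPa, ρ = 19300 kg/m³
  tungsten: M = 21.1 MN·m/kg
  GFRP laminate: M = 13.7 MN·m/kg
Tungsten ranks first.

tungsten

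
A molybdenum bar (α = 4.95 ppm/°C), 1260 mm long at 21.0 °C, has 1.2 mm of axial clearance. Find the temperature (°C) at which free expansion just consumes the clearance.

213 °C

α·L₀·ΔT = 1.2 mm ⇒ ΔT = 1.2 / (4.95×10⁻⁶ × 1260.0) = 192.4 K.
T = 21.0 + 192.4 = 213.4 °C.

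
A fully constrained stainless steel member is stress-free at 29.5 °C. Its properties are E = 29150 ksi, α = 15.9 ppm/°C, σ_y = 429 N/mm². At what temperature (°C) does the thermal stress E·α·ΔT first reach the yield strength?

E = 29150 ksi = 201.0 GPa.
σ_y = 429 N/mm² = 429.0 MPa.
E·α·ΔT = 429.0 MPa ⇒ ΔT = 429.0 / (201.0×10³ × 15.9×10⁻⁶) = 134.2 K.
T = 29.5 + 134.2 = 163.7 °C.

164 °C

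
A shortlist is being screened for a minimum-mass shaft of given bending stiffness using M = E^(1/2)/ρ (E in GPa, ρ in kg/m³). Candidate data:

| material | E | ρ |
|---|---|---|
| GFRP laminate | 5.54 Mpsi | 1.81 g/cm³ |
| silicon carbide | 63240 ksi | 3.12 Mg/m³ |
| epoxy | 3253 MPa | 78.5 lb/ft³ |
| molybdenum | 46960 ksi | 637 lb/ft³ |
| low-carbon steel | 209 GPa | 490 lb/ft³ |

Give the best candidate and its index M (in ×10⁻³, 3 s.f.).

After converting to SI:
  GFRP laminate: E = 38.20 GPa, ρ = 1810 kg/m³
  silicon carbide: E = 436.0 GPa, ρ = 3120 kg/m³
  epoxy: E = 3.253 GPa, ρ = 1257 kg/m³
  molybdenum: E = 323.8 GPa, ρ = 10200 kg/m³
  low-carbon steel: E = 209.0 GPa, ρ = 7849 kg/m³
  silicon carbide: M = 6.69×10⁻³
  GFRP laminate: M = 3.41×10⁻³
  low-carbon steel: M = 1.84×10⁻³
  molybdenum: M = 1.76×10⁻³
  epoxy: M = 1.43×10⁻³
Silicon carbide has the largest M.

silicon carbide, M = 6.69×10⁻³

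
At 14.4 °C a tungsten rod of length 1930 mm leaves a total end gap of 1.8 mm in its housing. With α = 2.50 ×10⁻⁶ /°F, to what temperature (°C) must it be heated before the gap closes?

222 °C

α = 2.50×10⁻⁶/°F × 9/5 = 4.50×10⁻⁶/K.
α·L₀·ΔT = 1.8 mm ⇒ ΔT = 1.8 / (4.50×10⁻⁶ × 1930.0) = 207.3 K.
T = 14.4 + 207.3 = 221.7 °C.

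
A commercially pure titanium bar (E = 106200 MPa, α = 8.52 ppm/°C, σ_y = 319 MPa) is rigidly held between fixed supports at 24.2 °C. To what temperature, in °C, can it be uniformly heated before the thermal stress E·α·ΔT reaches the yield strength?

E = 106200 MPa = 106.2 GPa.
E·α·ΔT = 319.0 MPa ⇒ ΔT = 319.0 / (106.2×10³ × 8.52×10⁻⁶) = 352.6 K.
T = 24.2 + 352.6 = 376.8 °C.

377 °C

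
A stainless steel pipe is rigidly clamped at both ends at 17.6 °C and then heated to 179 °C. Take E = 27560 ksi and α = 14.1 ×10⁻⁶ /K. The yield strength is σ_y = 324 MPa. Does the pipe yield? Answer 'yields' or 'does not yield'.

yields

E = 27560 ksi = 190.0 GPa.
ΔT = 161.4 K. Constrained thermal stress σ = E·α·ΔT = 190.0×10³ MPa × 14.1×10⁻⁶ × 161.4 = 432 MPa (compressive).
Compare to σ_y = 324 MPa: σ ≥ σ_y, so it yields.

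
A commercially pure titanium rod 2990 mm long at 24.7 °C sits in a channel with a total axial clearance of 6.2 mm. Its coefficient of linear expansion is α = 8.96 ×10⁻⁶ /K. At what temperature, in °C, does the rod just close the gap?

α·L₀·ΔT = 6.2 mm ⇒ ΔT = 6.2 / (8.96×10⁻⁶ × 2990.0) = 231.4 K.
T = 24.7 + 231.4 = 256.1 °C.

256 °C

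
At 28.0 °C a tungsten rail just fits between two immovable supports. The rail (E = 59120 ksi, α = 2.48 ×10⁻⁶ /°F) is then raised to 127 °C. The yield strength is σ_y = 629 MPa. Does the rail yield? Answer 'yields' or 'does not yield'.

does not yield

E = 59120 ksi = 407.6 GPa.
α = 2.48×10⁻⁶/°F × 9/5 = 4.46×10⁻⁶/K.
ΔT = 99.00 K. Constrained thermal stress σ = E·α·ΔT = 407.6×10³ MPa × 4.46×10⁻⁶ × 99.00 = 180 MPa (compressive).
Compare to σ_y = 629 MPa: σ < σ_y, so it does not yield.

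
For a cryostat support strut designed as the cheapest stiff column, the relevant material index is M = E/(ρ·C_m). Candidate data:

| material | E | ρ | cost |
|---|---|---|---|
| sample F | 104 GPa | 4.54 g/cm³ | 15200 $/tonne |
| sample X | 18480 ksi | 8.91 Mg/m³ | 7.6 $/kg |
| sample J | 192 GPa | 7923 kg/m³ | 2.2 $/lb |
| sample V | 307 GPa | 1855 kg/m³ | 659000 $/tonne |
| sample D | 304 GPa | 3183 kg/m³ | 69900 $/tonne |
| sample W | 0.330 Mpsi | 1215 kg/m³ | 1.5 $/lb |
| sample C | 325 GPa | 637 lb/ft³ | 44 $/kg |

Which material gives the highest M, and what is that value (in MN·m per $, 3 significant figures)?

sample J, M = 5.00 MN·m per $

After converting to SI:
  sample F: E = 104.0 GPa, ρ = 4540 kg/m³, cost = 15.20 $/kg
  sample X: E = 127.4 GPa, ρ = 8910 kg/m³, cost = 7.600 $/kg
  sample J: E = 192.0 GPa, ρ = 7923 kg/m³, cost = 4.850 $/kg
  sample V: E = 307.0 GPa, ρ = 1855 kg/m³, cost = 659.0 $/kg
  sample D: E = 304.0 GPa, ρ = 3183 kg/m³, cost = 69.90 $/kg
  sample W: E = 2.275 GPa, ρ = 1215 kg/m³, cost = 3.307 $/kg
  sample C: E = 325.0 GPa, ρ = 10200 kg/m³, cost = 44.00 $/kg
  sample J: M = 5.00 MN·m per $
  sample X: M = 1.88 MN·m per $
  sample F: M = 1.51 MN·m per $
  sample D: M = 1.37 MN·m per $
  sample C: M = 0.724 MN·m per $
  sample W: M = 0.566 MN·m per $
  sample V: M = 0.251 MN·m per $
The maximum is for sample J.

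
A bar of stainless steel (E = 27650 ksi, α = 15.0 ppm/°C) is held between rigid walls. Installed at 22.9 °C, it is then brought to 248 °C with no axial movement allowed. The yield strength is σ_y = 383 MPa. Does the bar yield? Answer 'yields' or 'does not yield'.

E = 27650 ksi = 190.6 GPa.
ΔT = 225.1 K. Constrained thermal stress σ = E·α·ΔT = 190.6×10³ MPa × 15.0×10⁻⁶ × 225.1 = 644 MPa (compressive).
Compare to σ_y = 383 MPa: σ ≥ σ_y, so it yields.

yields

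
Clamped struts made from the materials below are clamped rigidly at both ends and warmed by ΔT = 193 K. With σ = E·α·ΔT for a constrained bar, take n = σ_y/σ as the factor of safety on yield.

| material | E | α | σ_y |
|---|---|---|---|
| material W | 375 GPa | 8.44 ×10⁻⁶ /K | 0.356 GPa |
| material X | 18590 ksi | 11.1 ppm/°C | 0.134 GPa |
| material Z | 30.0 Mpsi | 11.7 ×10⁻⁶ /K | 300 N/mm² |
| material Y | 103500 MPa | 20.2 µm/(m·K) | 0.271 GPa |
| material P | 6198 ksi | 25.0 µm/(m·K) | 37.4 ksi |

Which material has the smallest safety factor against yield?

Per material, after unit conversion:
  material W: E = 375.0, α = 8.44, σ_y = 356.0 → σ = 611 MPa, n = 0.583
  material X: E = 128.2, α = 11.1, σ_y = 134.0 → σ = 275 MPa, n = 0.488
  material Z: E = 206.8, α = 11.7, σ_y = 300.0 → σ = 467 MPa, n = 0.642
  material Y: E = 103.5, α = 20.2, σ_y = 271.0 → σ = 404 MPa, n = 0.672
  material P: E = 42.73, α = 25.0, σ_y = 257.9 → σ = 206 MPa, n = 1.25
Smallest n: material X with n = 0.488.

material X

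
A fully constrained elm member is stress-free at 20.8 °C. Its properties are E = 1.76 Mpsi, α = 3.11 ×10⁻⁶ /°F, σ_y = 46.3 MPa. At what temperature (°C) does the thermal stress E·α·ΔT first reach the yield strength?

E = 1.76 Mpsi = 12.13 GPa.
α = 3.11×10⁻⁶/°F × 9/5 = 5.60×10⁻⁶/K.
E·α·ΔT = 46.30 MPa ⇒ ΔT = 46.30 / (12.13×10³ × 5.60×10⁻⁶) = 681.6 K.
T = 20.8 + 681.6 = 702.4 °C.

702 °C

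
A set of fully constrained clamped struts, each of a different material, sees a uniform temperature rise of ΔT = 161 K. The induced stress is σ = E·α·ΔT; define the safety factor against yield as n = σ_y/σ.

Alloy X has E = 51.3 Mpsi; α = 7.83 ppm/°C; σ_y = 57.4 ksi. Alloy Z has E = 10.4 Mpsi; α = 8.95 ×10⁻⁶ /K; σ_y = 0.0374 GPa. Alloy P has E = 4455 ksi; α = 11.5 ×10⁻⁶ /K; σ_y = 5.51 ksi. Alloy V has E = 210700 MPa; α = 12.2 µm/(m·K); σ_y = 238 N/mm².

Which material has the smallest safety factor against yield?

alloy Z

Converting E to GPa, α to ×10⁻⁶/K, σ_y to MPa, then σ and n for each:
  alloy X: E = 353.7, α = 7.83, σ_y = 395.8 → σ = 446 MPa, n = 0.888
  alloy Z: E = 71.71, α = 8.95, σ_y = 37.40 → σ = 103 MPa, n = 0.362
  alloy P: E = 30.72, α = 11.5, σ_y = 37.99 → σ = 56.9 MPa, n = 0.668
  alloy V: E = 210.7, α = 12.2, σ_y = 238.0 → σ = 414 MPa, n = 0.575
Smallest n: alloy Z with n = 0.362.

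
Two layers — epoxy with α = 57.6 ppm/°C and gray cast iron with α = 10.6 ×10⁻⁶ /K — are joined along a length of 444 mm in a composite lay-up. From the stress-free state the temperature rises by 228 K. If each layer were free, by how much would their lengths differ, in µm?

Δα = |57.6 − 10.6|×10⁻⁶/K = 47.0×10⁻⁶/K.
ΔL_mismatch = Δα·L·ΔT = 47.0×10⁻⁶ × 444.0 mm × 228.0 K = 4760 µm.

4760 µm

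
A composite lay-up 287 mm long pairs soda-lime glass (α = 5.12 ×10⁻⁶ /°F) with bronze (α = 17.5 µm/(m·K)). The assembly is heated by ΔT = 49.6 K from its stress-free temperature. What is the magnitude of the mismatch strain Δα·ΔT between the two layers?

soda-lime glass: α = 5.12×10⁻⁶/°F × 9/5 = 9.22×10⁻⁶/K.
Δα = |9.22 − 17.5|×10⁻⁶/K = 8.28×10⁻⁶/K.
Mismatch strain = Δα·ΔT = 8.28×10⁻⁶ × 49.6 = 4.11×10⁻⁴.

4.11×10⁻⁴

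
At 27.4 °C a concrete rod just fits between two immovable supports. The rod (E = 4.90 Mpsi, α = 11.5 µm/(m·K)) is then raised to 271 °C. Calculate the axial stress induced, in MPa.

E = 4.90 Mpsi = 33.78 GPa.
ΔT = 243.6 K. Constrained thermal stress σ = E·α·ΔT = 33.78×10³ MPa × 11.5×10⁻⁶ × 243.6 = 94.6 MPa (compressive).

94.6 MPa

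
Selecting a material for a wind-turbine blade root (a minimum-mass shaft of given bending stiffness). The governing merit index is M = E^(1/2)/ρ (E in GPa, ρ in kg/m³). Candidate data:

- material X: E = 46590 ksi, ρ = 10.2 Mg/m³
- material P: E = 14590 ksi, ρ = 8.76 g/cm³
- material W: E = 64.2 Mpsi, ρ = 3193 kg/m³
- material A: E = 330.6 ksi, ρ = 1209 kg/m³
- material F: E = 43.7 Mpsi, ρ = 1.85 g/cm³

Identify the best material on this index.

material F

In SI units:
  material X: E = 321.2 GPa, ρ = 10200 kg/m³
  material P: E = 100.6 GPa, ρ = 8760 kg/m³
  material W: E = 442.6 GPa, ρ = 3193 kg/m³
  material A: E = 2.279 GPa, ρ = 1209 kg/m³
  material F: E = 301.3 GPa, ρ = 1850 kg/m³
  material F: M = 9.38×10⁻³
  material W: M = 6.59×10⁻³
  material X: M = 1.76×10⁻³
  material A: M = 1.25×10⁻³
  material P: M = 1.14×10⁻³
Highest index: material F.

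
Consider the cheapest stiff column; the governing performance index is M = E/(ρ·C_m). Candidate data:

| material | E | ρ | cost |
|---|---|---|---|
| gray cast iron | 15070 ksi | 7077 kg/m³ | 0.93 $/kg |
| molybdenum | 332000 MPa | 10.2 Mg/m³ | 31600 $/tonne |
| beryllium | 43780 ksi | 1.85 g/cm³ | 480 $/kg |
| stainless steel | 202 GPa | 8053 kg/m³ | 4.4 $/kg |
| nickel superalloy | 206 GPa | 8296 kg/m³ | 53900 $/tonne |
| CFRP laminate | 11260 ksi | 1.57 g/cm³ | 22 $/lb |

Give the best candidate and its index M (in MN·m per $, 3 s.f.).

gray cast iron, M = 15.8 MN·m per $

After converting to SI:
  gray cast iron: E = 103.9 GPa, ρ = 7077 kg/m³, cost = 0.9300 $/kg
  molybdenum: E = 332.0 GPa, ρ = 10200 kg/m³, cost = 31.60 $/kg
  beryllium: E = 301.9 GPa, ρ = 1850 kg/m³, cost = 480.0 $/kg
  stainless steel: E = 202.0 GPa, ρ = 8053 kg/m³, cost = 4.400 $/kg
  nickel superalloy: E = 206.0 GPa, ρ = 8296 kg/m³, cost = 53.90 $/kg
  CFRP laminate: E = 77.63 GPa, ρ = 1570 kg/m³, cost = 48.50 $/kg
  gray cast iron: M = 15.8 MN·m per $
  stainless steel: M = 5.70 MN·m per $
  molybdenum: M = 1.03 MN·m per $
  CFRP laminate: M = 1.02 MN·m per $
  nickel superalloy: M = 0.461 MN·m per $
  beryllium: M = 0.340 MN·m per $
Gray cast iron has the largest M.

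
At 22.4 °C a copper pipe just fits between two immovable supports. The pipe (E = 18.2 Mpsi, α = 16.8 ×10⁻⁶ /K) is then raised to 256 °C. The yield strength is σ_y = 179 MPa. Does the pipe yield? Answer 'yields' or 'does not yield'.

E = 18.2 Mpsi = 125.5 GPa.
ΔT = 233.6 K. Constrained thermal stress σ = E·α·ΔT = 125.5×10³ MPa × 16.8×10⁻⁶ × 233.6 = 492 MPa (compressive).
Compare to σ_y = 179 MPa: σ ≥ σ_y, so it yields.

yields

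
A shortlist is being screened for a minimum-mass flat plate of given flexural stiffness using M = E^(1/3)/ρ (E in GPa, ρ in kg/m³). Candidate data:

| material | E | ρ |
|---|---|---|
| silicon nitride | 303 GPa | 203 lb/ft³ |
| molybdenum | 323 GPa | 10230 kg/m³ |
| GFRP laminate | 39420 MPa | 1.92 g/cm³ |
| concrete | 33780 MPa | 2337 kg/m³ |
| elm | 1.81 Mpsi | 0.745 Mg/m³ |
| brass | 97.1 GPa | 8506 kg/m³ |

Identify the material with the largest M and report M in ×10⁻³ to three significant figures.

Putting every candidate on a common basis:
  silicon nitride: E = 303.0 GPa, ρ = 3252 kg/m³
  molybdenum: E = 323.0 GPa, ρ = 10230 kg/m³
  GFRP laminate: E = 39.42 GPa, ρ = 1920 kg/m³
  concrete: E = 33.78 GPa, ρ = 2337 kg/m³
  elm: E = 12.48 GPa, ρ = 745.0 kg/m³
  brass: E = 97.10 GPa, ρ = 8506 kg/m³
  elm: M = 3.11×10⁻³
  silicon nitride: M = 2.07×10⁻³
  GFRP laminate: M = 1.77×10⁻³
  concrete: M = 1.38×10⁻³
  molybdenum: M = 0.671×10⁻³
  brass: M = 0.540×10⁻³
The maximum is for elm.

elm, M = 3.11×10⁻³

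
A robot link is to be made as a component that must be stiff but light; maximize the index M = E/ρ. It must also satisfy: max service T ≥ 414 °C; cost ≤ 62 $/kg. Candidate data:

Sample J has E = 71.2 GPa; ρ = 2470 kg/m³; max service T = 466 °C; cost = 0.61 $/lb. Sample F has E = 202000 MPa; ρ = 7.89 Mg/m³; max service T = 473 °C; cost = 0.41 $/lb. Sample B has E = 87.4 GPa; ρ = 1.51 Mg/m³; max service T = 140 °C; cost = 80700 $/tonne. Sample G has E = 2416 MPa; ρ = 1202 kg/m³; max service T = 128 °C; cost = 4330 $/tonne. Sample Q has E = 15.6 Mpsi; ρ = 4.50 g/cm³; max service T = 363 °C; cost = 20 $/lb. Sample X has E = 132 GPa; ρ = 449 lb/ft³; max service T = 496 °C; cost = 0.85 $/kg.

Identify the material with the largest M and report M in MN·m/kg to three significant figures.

sample J, M = 28.8 MN·m/kg

Screen on constraints: max service T ≥ 414 °C; cost ≤ 62 $/kg. Survivors: sample J, sample F, sample X.
Normalizing units and computing the index:
  sample J: E = 71.20 GPa, ρ = 2470 kg/m³
  sample F: E = 202.0 GPa, ρ = 7890 kg/m³
  sample X: E = 132.0 GPa, ρ = 7192 kg/m³
  sample J: M = 28.8 MN·m/kg
  sample F: M = 25.6 MN·m/kg
  sample X: M = 18.4 MN·m/kg
The maximum is for sample J.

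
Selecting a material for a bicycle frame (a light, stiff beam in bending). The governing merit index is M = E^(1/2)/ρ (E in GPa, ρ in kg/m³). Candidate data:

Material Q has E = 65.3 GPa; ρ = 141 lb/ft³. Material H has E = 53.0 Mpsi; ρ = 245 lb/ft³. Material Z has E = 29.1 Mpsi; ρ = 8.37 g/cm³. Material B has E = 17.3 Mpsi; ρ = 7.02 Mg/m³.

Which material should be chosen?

material H

After converting to SI:
  material Q: E = 65.30 GPa, ρ = 2259 kg/m³
  material H: E = 365.4 GPa, ρ = 3925 kg/m³
  material Z: E = 200.6 GPa, ρ = 8370 kg/m³
  material B: E = 119.3 GPa, ρ = 7020 kg/m³
  material H: M = 4.87×10⁻³
  material Q: M = 3.58×10⁻³
  material Z: M = 1.69×10⁻³
  material B: M = 1.56×10⁻³
Material H ranks first.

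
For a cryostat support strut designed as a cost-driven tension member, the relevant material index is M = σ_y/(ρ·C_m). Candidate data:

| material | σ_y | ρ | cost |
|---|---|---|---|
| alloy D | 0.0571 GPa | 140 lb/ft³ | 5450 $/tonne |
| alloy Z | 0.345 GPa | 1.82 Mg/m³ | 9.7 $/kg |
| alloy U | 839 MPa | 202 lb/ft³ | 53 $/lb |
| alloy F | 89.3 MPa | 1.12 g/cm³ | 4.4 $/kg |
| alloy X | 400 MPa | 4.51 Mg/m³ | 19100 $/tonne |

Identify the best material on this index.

Convert each candidate to consistent units, then evaluate M:
  alloy D: σ_y = 57.10 MPa, ρ = 2243 kg/m³, cost = 5.450 $/kg
  alloy Z: σ_y = 345.0 MPa, ρ = 1820 kg/m³, cost = 9.700 $/kg
  alloy U: σ_y = 839.0 MPa, ρ = 3236 kg/m³, cost = 116.8 $/kg
  alloy F: σ_y = 89.30 MPa, ρ = 1120 kg/m³, cost = 4.400 $/kg
  alloy X: σ_y = 400.0 MPa, ρ = 4510 kg/m³, cost = 19.10 $/kg
  alloy Z: M = 19.5 kN·m per $
  alloy F: M = 18.1 kN·m per $
  alloy D: M = 4.67 kN·m per $
  alloy X: M = 4.64 kN·m per $
  alloy U: M = 2.22 kN·m per $
Alloy Z ranks first.

alloy Z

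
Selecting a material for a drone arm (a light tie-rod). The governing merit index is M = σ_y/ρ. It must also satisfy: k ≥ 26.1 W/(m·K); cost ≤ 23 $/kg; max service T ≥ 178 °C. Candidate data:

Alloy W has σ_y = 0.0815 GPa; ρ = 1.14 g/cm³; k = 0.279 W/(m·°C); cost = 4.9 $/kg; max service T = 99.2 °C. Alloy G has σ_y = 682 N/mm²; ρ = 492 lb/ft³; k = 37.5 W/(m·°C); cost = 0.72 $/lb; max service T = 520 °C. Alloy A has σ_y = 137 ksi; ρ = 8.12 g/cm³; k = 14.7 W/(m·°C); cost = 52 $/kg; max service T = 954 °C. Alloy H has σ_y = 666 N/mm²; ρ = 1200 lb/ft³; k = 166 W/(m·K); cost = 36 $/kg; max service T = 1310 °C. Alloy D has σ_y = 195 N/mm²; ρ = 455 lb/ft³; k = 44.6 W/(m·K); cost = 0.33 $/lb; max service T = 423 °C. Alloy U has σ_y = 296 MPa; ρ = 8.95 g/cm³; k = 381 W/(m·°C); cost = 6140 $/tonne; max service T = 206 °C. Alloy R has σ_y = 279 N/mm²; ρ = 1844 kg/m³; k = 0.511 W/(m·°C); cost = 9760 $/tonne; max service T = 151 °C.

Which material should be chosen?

Screen on constraints: k ≥ 26.1 W/(m·K); cost ≤ 23 $/kg; max service T ≥ 178 °C. Survivors: alloy G, alloy D, alloy U.
Normalizing units and computing the index:
  alloy G: σ_y = 682.0 MPa, ρ = 7881 kg/m³
  alloy D: σ_y = 195.0 MPa, ρ = 7288 kg/m³
  alloy U: σ_y = 296.0 MPa, ρ = 8950 kg/m³
  alloy G: M = 86.5 kN·m/kg
  alloy U: M = 33.1 kN·m/kg
  alloy D: M = 26.8 kN·m/kg
The maximum is for alloy G.

alloy G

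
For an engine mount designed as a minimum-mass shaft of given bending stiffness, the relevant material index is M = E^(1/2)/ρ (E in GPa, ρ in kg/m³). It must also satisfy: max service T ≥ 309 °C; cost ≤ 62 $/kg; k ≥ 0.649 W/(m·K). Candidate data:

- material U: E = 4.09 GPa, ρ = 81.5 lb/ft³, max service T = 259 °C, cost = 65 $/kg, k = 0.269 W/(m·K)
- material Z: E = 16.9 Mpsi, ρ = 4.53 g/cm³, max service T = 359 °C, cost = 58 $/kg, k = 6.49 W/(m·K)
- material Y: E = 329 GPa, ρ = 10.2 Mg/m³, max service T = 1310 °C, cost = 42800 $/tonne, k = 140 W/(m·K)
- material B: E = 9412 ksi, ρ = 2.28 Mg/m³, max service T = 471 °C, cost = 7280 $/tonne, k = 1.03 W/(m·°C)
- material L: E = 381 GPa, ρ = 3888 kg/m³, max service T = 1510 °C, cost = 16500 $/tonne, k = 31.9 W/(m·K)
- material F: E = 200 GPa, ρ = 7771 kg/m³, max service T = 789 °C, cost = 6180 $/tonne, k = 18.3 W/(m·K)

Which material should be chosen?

material L

Screen on constraints: max service T ≥ 309 °C; cost ≤ 62 $/kg; k ≥ 0.649 W/(m·K). Survivors: material Z, material Y, material B, material L, material F.
Convert each candidate to consistent units, then evaluate M:
  material Z: E = 116.5 GPa, ρ = 4530 kg/m³
  material Y: E = 329.0 GPa, ρ = 10200 kg/m³
  material B: E = 64.89 GPa, ρ = 2280 kg/m³
  material L: E = 381.0 GPa, ρ = 3888 kg/m³
  material F: E = 200.0 GPa, ρ = 7771 kg/m³
  material L: M = 5.02×10⁻³
  material B: M = 3.53×10⁻³
  material Z: M = 2.38×10⁻³
  material F: M = 1.82×10⁻³
  material Y: M = 1.78×10⁻³
Highest index: material L.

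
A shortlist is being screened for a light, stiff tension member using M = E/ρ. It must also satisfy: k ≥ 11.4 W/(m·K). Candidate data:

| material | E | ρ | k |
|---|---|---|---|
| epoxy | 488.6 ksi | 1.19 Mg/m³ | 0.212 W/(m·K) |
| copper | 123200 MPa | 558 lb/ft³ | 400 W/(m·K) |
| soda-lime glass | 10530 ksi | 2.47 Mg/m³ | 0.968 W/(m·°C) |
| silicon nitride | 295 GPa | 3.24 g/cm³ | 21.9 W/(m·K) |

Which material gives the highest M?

Screen on constraints: k ≥ 11.4 W/(m·K). Survivors: copper, silicon nitride.
After converting to SI:
  copper: E = 123.2 GPa, ρ = 8938 kg/m³
  silicon nitride: E = 295.0 GPa, ρ = 3240 kg/m³
  silicon nitride: M = 91.0 MN·m/kg
  copper: M = 13.8 MN·m/kg
The maximum is for silicon nitride.

silicon nitride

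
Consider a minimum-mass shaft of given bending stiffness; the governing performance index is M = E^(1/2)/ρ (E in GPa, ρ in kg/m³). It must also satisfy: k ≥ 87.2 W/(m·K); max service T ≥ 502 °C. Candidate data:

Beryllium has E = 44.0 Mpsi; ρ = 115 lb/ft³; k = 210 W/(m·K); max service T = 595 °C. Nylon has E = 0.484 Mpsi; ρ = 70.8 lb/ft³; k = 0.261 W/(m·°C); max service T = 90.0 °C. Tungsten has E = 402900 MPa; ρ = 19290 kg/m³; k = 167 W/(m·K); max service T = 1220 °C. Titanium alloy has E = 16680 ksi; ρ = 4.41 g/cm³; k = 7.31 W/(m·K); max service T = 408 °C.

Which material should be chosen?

Screen on constraints: k ≥ 87.2 W/(m·K); max service T ≥ 502 °C. Survivors: beryllium, tungsten.
After converting to SI:
  beryllium: E = 303.4 GPa, ρ = 1842 kg/m³
  tungsten: E = 402.9 GPa, ρ = 19290 kg/m³
  beryllium: M = 9.46×10⁻³
  tungsten: M = 1.04×10⁻³
Highest index: beryllium.

beryllium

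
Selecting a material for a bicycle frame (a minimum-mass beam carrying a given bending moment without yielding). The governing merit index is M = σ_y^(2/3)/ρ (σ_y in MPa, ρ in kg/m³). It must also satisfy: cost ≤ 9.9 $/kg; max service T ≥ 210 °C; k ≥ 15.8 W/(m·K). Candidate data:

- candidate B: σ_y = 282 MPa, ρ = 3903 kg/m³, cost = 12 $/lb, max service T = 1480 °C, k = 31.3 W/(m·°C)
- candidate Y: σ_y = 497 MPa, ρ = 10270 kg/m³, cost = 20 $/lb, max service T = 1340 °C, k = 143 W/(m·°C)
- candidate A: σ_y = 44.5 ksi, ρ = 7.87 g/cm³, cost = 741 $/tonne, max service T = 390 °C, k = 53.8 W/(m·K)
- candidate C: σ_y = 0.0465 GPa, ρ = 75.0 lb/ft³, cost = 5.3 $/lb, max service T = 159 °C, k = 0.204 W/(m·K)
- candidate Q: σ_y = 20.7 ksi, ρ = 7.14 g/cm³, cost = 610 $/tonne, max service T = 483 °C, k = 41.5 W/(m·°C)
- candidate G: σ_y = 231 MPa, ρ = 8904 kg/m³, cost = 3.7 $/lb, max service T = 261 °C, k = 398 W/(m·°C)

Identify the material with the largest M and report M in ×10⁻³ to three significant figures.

Screen on constraints: cost ≤ 9.9 $/kg; max service T ≥ 210 °C; k ≥ 15.8 W/(m·K). Survivors: candidate A, candidate Q, candidate G.
Normalizing units and computing the index:
  candidate A: σ_y = 306.8 MPa, ρ = 7870 kg/m³
  candidate Q: σ_y = 142.7 MPa, ρ = 7140 kg/m³
  candidate G: σ_y = 231.0 MPa, ρ = 8904 kg/m³
  candidate A: M = 5.78×10⁻³
  candidate G: M = 4.23×10⁻³
  candidate Q: M = 3.82×10⁻³
Candidate A has the largest M.

candidate A, M = 5.78×10⁻³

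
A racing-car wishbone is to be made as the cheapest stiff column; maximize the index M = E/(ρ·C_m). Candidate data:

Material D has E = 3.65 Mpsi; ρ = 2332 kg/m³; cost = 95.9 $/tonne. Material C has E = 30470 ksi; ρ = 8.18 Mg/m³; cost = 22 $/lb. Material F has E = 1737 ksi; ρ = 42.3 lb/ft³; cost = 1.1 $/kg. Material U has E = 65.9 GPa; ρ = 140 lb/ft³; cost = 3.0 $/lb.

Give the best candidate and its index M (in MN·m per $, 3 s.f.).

Putting every candidate on a common basis:
  material D: E = 25.17 GPa, ρ = 2332 kg/m³, cost = 0.09590 $/kg
  material C: E = 210.1 GPa, ρ = 8180 kg/m³, cost = 48.50 $/kg
  material F: E = 11.98 GPa, ρ = 677.6 kg/m³, cost = 1.100 $/kg
  material U: E = 65.90 GPa, ρ = 2243 kg/m³, cost = 6.614 $/kg
  material D: M = 113 MN·m per $
  material F: M = 16.1 MN·m per $
  material U: M = 4.44 MN·m per $
  material C: M = 0.530 MN·m per $
Highest index: material D.

material D, M = 113 MN·m per $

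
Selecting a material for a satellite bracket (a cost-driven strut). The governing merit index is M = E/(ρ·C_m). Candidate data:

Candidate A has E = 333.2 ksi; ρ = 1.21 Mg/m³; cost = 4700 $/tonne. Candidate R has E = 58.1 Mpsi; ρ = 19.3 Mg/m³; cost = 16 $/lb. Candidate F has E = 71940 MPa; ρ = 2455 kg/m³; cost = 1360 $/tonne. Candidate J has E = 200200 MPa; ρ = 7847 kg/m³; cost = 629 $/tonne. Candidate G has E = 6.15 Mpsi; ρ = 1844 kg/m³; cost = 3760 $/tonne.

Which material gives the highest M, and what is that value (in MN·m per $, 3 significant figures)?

Convert each candidate to consistent units, then evaluate M:
  candidate A: E = 2.297 GPa, ρ = 1210 kg/m³, cost = 4.700 $/kg
  candidate R: E = 400.6 GPa, ρ = 19300 kg/m³, cost = 35.27 $/kg
  candidate F: E = 71.94 GPa, ρ = 2455 kg/m³, cost = 1.360 $/kg
  candidate J: E = 200.2 GPa, ρ = 7847 kg/m³, cost = 0.6290 $/kg
  candidate G: E = 42.40 GPa, ρ = 1844 kg/m³, cost = 3.760 $/kg
  candidate J: M = 40.6 MN·m per $
  candidate F: M = 21.5 MN·m per $
  candidate G: M = 6.12 MN·m per $
  candidate R: M = 0.588 MN·m per $
  candidate A: M = 0.404 MN·m per $
Candidate J ranks first.

candidate J, M = 40.6 MN·m per $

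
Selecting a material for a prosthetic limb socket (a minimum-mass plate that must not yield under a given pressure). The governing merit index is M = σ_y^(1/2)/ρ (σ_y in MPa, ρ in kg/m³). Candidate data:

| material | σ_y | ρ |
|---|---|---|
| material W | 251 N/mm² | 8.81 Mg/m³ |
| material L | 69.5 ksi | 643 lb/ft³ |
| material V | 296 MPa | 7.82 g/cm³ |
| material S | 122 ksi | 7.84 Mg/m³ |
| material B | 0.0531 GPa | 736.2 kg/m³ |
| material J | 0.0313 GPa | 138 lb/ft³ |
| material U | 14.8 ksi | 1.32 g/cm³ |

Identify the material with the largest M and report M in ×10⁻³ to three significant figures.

material B, M = 9.90×10⁻³

In SI units:
  material W: σ_y = 251.0 MPa, ρ = 8810 kg/m³
  material L: σ_y = 479.2 MPa, ρ = 10300 kg/m³
  material V: σ_y = 296.0 MPa, ρ = 7820 kg/m³
  material S: σ_y = 841.2 MPa, ρ = 7840 kg/m³
  material B: σ_y = 53.10 MPa, ρ = 736.2 kg/m³
  material J: σ_y = 31.30 MPa, ρ = 2211 kg/m³
  material U: σ_y = 102.0 MPa, ρ = 1320 kg/m³
  material B: M = 9.90×10⁻³
  material U: M = 7.65×10⁻³
  material S: M = 3.70×10⁻³
  material J: M = 2.53×10⁻³
  material V: M = 2.20×10⁻³
  material L: M = 2.13×10⁻³
  material W: M = 1.80×10⁻³
Material B ranks first.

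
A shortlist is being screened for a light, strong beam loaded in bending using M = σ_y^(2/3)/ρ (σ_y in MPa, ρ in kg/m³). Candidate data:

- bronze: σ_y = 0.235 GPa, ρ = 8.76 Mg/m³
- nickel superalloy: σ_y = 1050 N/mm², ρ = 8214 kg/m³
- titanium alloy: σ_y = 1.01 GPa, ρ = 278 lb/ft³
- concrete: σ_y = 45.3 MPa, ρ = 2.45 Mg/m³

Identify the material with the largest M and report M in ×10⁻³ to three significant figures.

In SI units:
  bronze: σ_y = 235.0 MPa, ρ = 8760 kg/m³
  nickel superalloy: σ_y = 1050 MPa, ρ = 8214 kg/m³
  titanium alloy: σ_y = 1010 MPa, ρ = 4453 kg/m³
  concrete: σ_y = 45.30 MPa, ρ = 2450 kg/m³
  titanium alloy: M = 22.6×10⁻³
  nickel superalloy: M = 12.6×10⁻³
  concrete: M = 5.19×10⁻³
  bronze: M = 4.35×10⁻³
Highest index: titanium alloy.

titanium alloy, M = 22.6×10⁻³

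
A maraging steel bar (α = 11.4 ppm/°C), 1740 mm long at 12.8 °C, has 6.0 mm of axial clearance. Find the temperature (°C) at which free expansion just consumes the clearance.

α·L₀·ΔT = 6.0 mm ⇒ ΔT = 6.0 / (11.4×10⁻⁶ × 1740.0) = 302.5 K.
T = 12.8 + 302.5 = 315.3 °C.

315 °C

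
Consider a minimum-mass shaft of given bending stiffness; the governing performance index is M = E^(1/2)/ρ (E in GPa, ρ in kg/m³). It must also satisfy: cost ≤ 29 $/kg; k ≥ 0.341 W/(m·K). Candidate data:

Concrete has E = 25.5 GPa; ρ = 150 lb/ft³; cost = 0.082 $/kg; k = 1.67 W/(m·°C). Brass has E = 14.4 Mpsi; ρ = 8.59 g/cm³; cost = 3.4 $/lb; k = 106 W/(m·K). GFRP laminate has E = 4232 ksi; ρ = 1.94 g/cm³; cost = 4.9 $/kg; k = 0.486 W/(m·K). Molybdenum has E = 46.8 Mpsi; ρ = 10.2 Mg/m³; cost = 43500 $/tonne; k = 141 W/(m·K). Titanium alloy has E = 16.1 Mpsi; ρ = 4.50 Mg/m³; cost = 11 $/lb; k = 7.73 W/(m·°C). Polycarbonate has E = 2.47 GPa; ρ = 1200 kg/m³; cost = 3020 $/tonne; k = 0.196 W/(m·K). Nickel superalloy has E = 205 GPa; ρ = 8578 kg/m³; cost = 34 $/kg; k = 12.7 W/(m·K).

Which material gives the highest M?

GFRP laminate

Screen on constraints: cost ≤ 29 $/kg; k ≥ 0.341 W/(m·K). Survivors: concrete, brass, GFRP laminate, titanium alloy.
After converting to SI:
  concrete: E = 25.50 GPa, ρ = 2403 kg/m³
  brass: E = 99.28 GPa, ρ = 8590 kg/m³
  GFRP laminate: E = 29.18 GPa, ρ = 1940 kg/m³
  titanium alloy: E = 111.0 GPa, ρ = 4500 kg/m³
  GFRP laminate: M = 2.78×10⁻³
  titanium alloy: M = 2.34×10⁻³
  concrete: M = 2.10×10⁻³
  brass: M = 1.16×10⁻³
GFRP laminate ranks first.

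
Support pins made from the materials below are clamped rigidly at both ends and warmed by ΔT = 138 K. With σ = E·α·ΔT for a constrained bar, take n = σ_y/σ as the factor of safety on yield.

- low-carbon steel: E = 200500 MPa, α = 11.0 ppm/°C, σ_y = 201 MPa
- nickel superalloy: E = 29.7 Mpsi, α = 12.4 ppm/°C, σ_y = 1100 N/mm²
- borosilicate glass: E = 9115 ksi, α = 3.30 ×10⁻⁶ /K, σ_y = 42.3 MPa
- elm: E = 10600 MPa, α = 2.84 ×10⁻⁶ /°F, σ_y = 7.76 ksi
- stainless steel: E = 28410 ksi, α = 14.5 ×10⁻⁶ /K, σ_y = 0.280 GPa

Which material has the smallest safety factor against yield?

In consistent units (E in GPa, α in ×10⁻⁶/K, σ_y in MPa):
  low-carbon steel: E = 200.5, α = 11.0, σ_y = 201.0 → σ = 304 MPa, n = 0.660
  nickel superalloy: E = 204.8, α = 12.4, σ_y = 1100 → σ = 350 MPa, n = 3.14
  borosilicate glass: E = 62.85, α = 3.30, σ_y = 42.30 → σ = 28.6 MPa, n = 1.48
  elm: E = 10.60, α = 5.11, σ_y = 53.50 → σ = 7.48 MPa, n = 7.15
  stainless steel: E = 195.9, α = 14.5, σ_y = 280.0 → σ = 392 MPa, n = 0.714
Smallest n: low-carbon steel with n = 0.660.

low-carbon steel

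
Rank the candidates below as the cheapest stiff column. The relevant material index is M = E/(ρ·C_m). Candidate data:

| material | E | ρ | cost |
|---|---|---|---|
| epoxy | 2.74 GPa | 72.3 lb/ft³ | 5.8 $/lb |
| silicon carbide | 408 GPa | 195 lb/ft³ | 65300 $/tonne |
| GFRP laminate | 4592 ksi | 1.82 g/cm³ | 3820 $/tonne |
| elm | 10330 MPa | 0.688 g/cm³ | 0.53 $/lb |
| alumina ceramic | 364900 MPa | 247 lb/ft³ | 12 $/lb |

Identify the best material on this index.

elm

Convert each candidate to consistent units, then evaluate M:
  epoxy: E = 2.740 GPa, ρ = 1158 kg/m³, cost = 12.79 $/kg
  silicon carbide: E = 408.0 GPa, ρ = 3124 kg/m³, cost = 65.30 $/kg
  GFRP laminate: E = 31.66 GPa, ρ = 1820 kg/m³, cost = 3.820 $/kg
  elm: E = 10.33 GPa, ρ = 688.0 kg/m³, cost = 1.168 $/kg
  alumina ceramic: E = 364.9 GPa, ρ = 3957 kg/m³, cost = 26.46 $/kg
  elm: M = 12.9 MN·m per $
  GFRP laminate: M = 4.55 MN·m per $
  alumina ceramic: M = 3.49 MN·m per $
  silicon carbide: M = 2.00 MN·m per $
  epoxy: M = 0.185 MN·m per $
Elm ranks first.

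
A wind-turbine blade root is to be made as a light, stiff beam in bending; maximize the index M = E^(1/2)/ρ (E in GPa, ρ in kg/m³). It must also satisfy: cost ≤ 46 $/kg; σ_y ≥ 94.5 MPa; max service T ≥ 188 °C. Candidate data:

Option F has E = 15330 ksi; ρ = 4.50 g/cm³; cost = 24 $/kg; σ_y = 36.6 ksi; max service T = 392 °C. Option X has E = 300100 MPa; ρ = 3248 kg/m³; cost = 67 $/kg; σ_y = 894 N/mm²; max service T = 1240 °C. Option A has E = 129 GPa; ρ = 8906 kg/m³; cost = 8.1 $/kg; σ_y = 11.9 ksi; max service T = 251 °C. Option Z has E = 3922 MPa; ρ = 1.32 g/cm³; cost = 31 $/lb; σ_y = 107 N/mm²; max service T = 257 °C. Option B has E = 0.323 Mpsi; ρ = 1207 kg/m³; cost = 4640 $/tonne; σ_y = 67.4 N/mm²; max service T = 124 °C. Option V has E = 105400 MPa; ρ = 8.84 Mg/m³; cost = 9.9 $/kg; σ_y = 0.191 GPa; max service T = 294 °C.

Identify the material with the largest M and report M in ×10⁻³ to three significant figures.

Screen on constraints: cost ≤ 46 $/kg; σ_y ≥ 94.5 MPa; max service T ≥ 188 °C. Survivors: option F, option V.
Normalizing units and computing the index:
  option F: E = 105.7 GPa, ρ = 4500 kg/m³
  option V: E = 105.4 GPa, ρ = 8840 kg/m³
  option F: M = 2.28×10⁻³
  option V: M = 1.16×10⁻³
Option F has the largest M.

option F, M = 2.28×10⁻³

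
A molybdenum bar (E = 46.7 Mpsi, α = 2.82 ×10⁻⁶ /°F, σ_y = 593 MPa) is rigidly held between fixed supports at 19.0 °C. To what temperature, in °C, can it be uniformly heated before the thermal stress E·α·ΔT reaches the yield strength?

382 °C

E = 46.7 Mpsi = 322.0 GPa.
α = 2.82×10⁻⁶/°F × 9/5 = 5.08×10⁻⁶/K.
E·α·ΔT = 593.0 MPa ⇒ ΔT = 593.0 / (322.0×10³ × 5.08×10⁻⁶) = 362.8 K.
T = 19.0 + 362.8 = 381.8 °C.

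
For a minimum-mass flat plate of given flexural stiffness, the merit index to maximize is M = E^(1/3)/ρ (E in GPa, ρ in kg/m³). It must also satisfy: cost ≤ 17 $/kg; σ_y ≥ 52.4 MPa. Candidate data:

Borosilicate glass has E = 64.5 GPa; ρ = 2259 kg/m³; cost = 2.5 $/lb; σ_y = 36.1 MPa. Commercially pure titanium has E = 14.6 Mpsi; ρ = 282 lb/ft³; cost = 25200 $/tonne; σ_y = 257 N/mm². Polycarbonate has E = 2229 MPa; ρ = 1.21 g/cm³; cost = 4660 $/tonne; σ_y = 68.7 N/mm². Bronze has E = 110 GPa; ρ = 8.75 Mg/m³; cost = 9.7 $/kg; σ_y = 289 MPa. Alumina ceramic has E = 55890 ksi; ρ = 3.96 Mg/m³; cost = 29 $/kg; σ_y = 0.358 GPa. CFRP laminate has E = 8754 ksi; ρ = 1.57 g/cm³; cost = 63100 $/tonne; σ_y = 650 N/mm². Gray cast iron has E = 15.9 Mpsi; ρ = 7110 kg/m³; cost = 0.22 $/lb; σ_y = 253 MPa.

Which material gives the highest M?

Screen on constraints: cost ≤ 17 $/kg; σ_y ≥ 52.4 MPa. Survivors: polycarbonate, bronze, gray cast iron.
In SI units:
  polycarbonate: E = 2.229 GPa, ρ = 1210 kg/m³
  bronze: E = 110.0 GPa, ρ = 8750 kg/m³
  gray cast iron: E = 109.6 GPa, ρ = 7110 kg/m³
  polycarbonate: M = 1.08×10⁻³
  gray cast iron: M = 0.673×10⁻³
  bronze: M = 0.548×10⁻³
Polycarbonate ranks first.

polycarbonate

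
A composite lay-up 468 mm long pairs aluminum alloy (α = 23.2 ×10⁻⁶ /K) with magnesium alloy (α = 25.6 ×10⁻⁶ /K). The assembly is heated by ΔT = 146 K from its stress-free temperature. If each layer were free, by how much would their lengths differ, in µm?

164 µm

Δα = |23.2 − 25.6|×10⁻⁶/K = 2.40×10⁻⁶/K.
ΔL_mismatch = Δα·L·ΔT = 2.40×10⁻⁶ × 468.0 mm × 146.0 K = 164 µm.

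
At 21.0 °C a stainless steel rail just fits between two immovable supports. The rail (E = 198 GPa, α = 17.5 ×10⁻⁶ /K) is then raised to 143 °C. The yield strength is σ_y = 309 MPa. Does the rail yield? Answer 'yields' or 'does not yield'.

yields

ΔT = 122.0 K. Constrained thermal stress σ = E·α·ΔT = 198.0×10³ MPa × 17.5×10⁻⁶ × 122.0 = 423 MPa (compressive).
Compare to σ_y = 309 MPa: σ ≥ σ_y, so it yields.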